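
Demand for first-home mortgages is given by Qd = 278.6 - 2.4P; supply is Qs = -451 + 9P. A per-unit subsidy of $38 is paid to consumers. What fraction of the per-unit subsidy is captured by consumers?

Pre-subsidy: 278.6 - 2.4P = -451 + 9P gives P* = 64, Q* = 125.
With the rebate, buyers effectively pay Pb = Ps − 38, where Ps is the price sellers receive.
Demand in terms of Ps becomes Qd = 278.6 − 2.4(Ps − 38) = 369.8 - 2.4Ps. Setting this equal to supply: 369.8 - 2.4Ps = -451 + 9Ps, so Ps = 72.
Buyers pay Pb = 72 − 38 = 34; Q' = -451 + 9·72 = 197.
Buyers' price falls by P* − Pb = 64 − 34 = 30; sellers' price rises by Ps − P* = 72 − 64 = 8.
So consumers capture 30/38 = 15/19 of each unit of subsidy.

Consumer share = 15/19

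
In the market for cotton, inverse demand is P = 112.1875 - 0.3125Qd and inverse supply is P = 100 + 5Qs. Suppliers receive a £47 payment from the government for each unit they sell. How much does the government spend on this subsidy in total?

Pre-subsidy: 112.1875 - 0.3125Q = 100 + 5Q gives Q* = 39/17 and P* = 1895/17.
With the subsidy, sellers receive Ps = Pb + 47 for each unit, where Pb is the price buyers pay.
On the curves, Pb = 112.1875 - 0.3125Q and Ps = 100 + 5Q; the wedge Ps − Pb = 47 gives 100 + 5Q − (112.1875 - 0.3125Q) = 47, so Q' = 947/85.
Then Pb = 112.1875 − 0.3125·(947/85) = 1848/17 and Ps = 100 + 5·(947/85) = 2647/17.
Government outlay = subsidy × quantity = 47 × 947/85 = 44509/85.

Government cost = 44509/85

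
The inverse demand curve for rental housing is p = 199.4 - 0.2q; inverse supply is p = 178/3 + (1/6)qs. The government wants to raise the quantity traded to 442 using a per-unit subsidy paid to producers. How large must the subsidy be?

Required subsidy s = 22 per unit

At q = 442, from the demand curve buyers pay pb = 199.4 − 0.2·442 = 111; from the supply curve sellers need ps = 178/3 + (1/6)·442 = 133.
The subsidy must fill the gap: s = ps − pb = 133 − 111 = 22.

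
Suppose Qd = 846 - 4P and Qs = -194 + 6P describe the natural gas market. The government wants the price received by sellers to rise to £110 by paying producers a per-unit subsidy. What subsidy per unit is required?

At a seller price of 110, quantity supplied is -194 + 6·110 = 466.
Buyers absorb 466 only when they pay Pb with 846 − 4·Pb = 466, i.e. Pb = 95.
s = Ps − Pb = 110 − 95 = 15.

Required subsidy s = £15 per unit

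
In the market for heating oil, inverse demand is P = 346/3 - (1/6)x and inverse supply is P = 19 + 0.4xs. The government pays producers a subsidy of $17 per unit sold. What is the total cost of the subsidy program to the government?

Government cost = $3400

Pre-subsidy: 346/3 - (1/6)x = 19 + 0.4x gives x* = 170 and P* = 87.
With the subsidy, sellers receive Ps = Pb + 17 for each unit, where Pb is the price buyers pay.
On the curves, Pb = 346/3 - (1/6)x and Ps = 19 + 0.4x; the wedge Ps − Pb = 17 gives 19 + 0.4x − (346/3 - (1/6)x) = 17, so x' = 200.
Then Pb = 346/3 − (1/6)·200 = 82 and Ps = 19 + 0.4·200 = 99.
Government outlay = subsidy × quantity = 17 × 200 = 3400.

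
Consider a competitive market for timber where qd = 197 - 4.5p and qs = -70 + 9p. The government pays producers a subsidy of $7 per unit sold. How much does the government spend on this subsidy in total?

Pre-subsidy: 197 - 4.5p = -70 + 9p gives p* = 178/9, q* = 108.
With the subsidy, sellers receive ps = pb + 7 for each unit, where pb is the price buyers pay.
Supply in terms of pb becomes qs = -70 + 9(pb + 7) = -7 + 9pb. Setting this equal to demand: 197 - 4.5pb = -7 + 9pb, so pb = 136/9.
Sellers receive ps = 136/9 + 7 = 199/9; q' = 197 − 4.5·(136/9) = 129.
Government outlay = subsidy × quantity = 7 × 129 = 903.

Government cost = $903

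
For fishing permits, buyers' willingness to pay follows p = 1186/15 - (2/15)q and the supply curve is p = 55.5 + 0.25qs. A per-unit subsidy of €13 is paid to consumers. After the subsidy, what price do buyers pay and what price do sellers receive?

Pre-subsidy: 1186/15 - (2/15)q = 55.5 + 0.25q gives q* = 1414/23 and p* = 1630/23.
With the rebate, buyers effectively pay pb = ps − 13, where ps is the price sellers receive.
On the curves, pb = 1186/15 - (2/15)q and ps = 55.5 + 0.25q; the wedge ps − pb = 13 gives 55.5 + 0.25q − (1186/15 - (2/15)q) = 13, so q' = 2194/23.
Then pb = 1186/15 − (2/15)·(2194/23) = 1526/23 and ps = 55.5 + 0.25·(2194/23) = 1825/23.

Buyers pay 1526/23; sellers receive 1825/23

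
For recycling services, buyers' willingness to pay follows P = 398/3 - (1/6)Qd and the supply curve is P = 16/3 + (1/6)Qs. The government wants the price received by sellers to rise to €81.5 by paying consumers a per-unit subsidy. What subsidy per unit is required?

Required subsidy s = €25 per unit

At a seller price of 81.5, quantity supplied is -32 + 6·81.5 = 457.
Buyers absorb 457 only when they pay Pb = 398/3 − (1/6)·457 = 56.5.
s = Ps − Pb = 81.5 − 56.5 = 25.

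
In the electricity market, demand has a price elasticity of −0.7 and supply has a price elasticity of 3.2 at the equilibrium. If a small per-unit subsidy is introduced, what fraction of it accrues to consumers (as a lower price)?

Consumer share = 32/39

For a small subsidy around the equilibrium, the benefit split depends on the relative slopes, which at a point are proportional to the elasticities.
Buyer share = εs/(εs + |εd|) = 3.2/(3.2 + 0.7) = 32/39; seller share = |εd|/(εs + |εd|) = 7/39.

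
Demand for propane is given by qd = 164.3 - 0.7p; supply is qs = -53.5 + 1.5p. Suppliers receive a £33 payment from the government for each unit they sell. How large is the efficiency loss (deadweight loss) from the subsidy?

Deadweight loss = £259.875

Pre-subsidy: 164.3 - 0.7p = -53.5 + 1.5p gives p* = 99, q* = 95.
With the subsidy, sellers receive ps = pb + 33 for each unit, where pb is the price buyers pay.
Supply in terms of pb becomes qs = -53.5 + 1.5(pb + 33) = -4 + 1.5pb. Setting this equal to demand: 164.3 - 0.7pb = -4 + 1.5pb, so pb = 76.5.
Sellers receive ps = 76.5 + 33 = 109.5; q' = 164.3 − 0.7·76.5 = 110.75.
The subsidy expands output by 110.75 − 95 = 15.75 past the efficient level; on those units the gap between marginal cost and willingness to pay runs from 0 up to 33.
DWL = ½ × 33 × 15.75 = 259.875.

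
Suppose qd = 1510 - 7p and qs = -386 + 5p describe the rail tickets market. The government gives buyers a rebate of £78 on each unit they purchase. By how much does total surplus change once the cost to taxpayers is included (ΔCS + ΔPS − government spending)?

Net change in total surplus = -£8872.5

Pre-subsidy: 1510 - 7p = -386 + 5p gives p* = 158, q* = 404.
With the rebate, buyers effectively pay pb = ps − 78, where ps is the price sellers receive.
Demand in terms of ps becomes qd = 1510 − 7(ps − 78) = 2056 - 7ps. Setting this equal to supply: 2056 - 7ps = -386 + 5ps, so ps = 203.5.
Buyers pay pb = 203.5 − 78 = 125.5; q' = -386 + 5·203.5 = 631.5.
ΔCS = ½(404 + 631.5)(158 − 125.5) = 16826.875; ΔPS = ½(404 + 631.5)(203.5 − 158) = 23557.625.
Government spending = 78 × 631.5 = 49257.
Net change = 16826.875 + 23557.625 − 49257 = -8872.5. The loss equals the DWL triangle ½·78·227.5.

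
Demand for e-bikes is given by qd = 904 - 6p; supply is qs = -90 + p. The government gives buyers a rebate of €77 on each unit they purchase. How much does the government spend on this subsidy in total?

Pre-subsidy: 904 - 6p = -90 + p gives p* = 142, q* = 52.
With the rebate, buyers effectively pay pb = ps − 77, where ps is the price sellers receive.
Demand in terms of ps becomes qd = 904 − 6(ps − 77) = 1366 - 6ps. Setting this equal to supply: 1366 - 6ps = -90 + ps, so ps = 208.
Buyers pay pb = 208 − 77 = 131; q' = -90 + 1·208 = 118.
Government outlay = subsidy × quantity = 77 × 118 = 9086.

Government cost = €9086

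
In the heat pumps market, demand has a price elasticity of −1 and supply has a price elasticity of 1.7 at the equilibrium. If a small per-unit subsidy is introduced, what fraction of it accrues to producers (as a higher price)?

For a small subsidy around the equilibrium, the benefit split depends on the relative slopes, which at a point are proportional to the elasticities.
Buyer share = εs/(εs + |εd|) = 1.7/(1.7 + 1) = 17/27; seller share = |εd|/(εs + |εd|) = 10/27.
So producers capture 10/27 of the subsidy.

Producer share = 10/27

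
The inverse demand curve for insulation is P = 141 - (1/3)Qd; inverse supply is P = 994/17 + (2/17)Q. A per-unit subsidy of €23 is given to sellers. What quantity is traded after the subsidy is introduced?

Pre-subsidy: 141 - (1/3)Q = 994/17 + (2/17)Q gives Q* = 183 and P* = 80.
With the subsidy, sellers receive Ps = Pb + 23 for each unit, where Pb is the price buyers pay.
On the curves, Pb = 141 - (1/3)Q and Ps = 994/17 + (2/17)Q; the wedge Ps − Pb = 23 gives 994/17 + (2/17)Q − (141 - (1/3)Q) = 23, so Q' = 234.
Then Pb = 141 − (1/3)·234 = 63 and Ps = 994/17 + (2/17)·234 = 86.

Q' = 234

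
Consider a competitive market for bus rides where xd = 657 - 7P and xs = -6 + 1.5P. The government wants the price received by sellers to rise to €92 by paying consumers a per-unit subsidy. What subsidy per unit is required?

At a seller price of 92, quantity supplied is -6 + 1.5·92 = 132.
Buyers absorb 132 only when they pay Pb with 657 − 7·Pb = 132, i.e. Pb = 75.
s = Ps − Pb = 92 − 75 = 17.

Required subsidy s = €17 per unit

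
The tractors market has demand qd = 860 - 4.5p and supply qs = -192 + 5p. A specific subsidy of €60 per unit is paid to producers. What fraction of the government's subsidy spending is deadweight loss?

Pre-subsidy: 860 - 4.5p = -192 + 5p gives p* = 2104/19, q* = 6872/19.
With the subsidy, sellers receive ps = pb + 60 for each unit, where pb is the price buyers pay.
Supply in terms of pb becomes qs = -192 + 5(pb + 60) = 108 + 5pb. Setting this equal to demand: 860 - 4.5pb = 108 + 5pb, so pb = 1504/19.
Sellers receive ps = 1504/19 + 60 = 2644/19; q' = 860 − 4.5·(1504/19) = 9572/19.
ΔCS = ½(6872/19 + 9572/19)(2104/19 − 1504/19) = 4933200/361; ΔPS = ½(6872/19 + 9572/19)(2644/19 − 2104/19) = 4439880/361.
Government spending = 60 × 9572/19 = 574320/19.
DWL = ½ × 60 × (9572/19 − 6872/19) = 81000/19; fraction = (81000/19) / (574320/19) = 675/4786.

DWL / government spending = 675/4786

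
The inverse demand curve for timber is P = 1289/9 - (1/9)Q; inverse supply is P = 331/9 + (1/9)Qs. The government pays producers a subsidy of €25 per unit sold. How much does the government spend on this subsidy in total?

Government cost = €14787.5

Pre-subsidy: 1289/9 - (1/9)Q = 331/9 + (1/9)Q gives Q* = 479 and P* = 90.
With the subsidy, sellers receive Ps = Pb + 25 for each unit, where Pb is the price buyers pay.
On the curves, Pb = 1289/9 - (1/9)Q and Ps = 331/9 + (1/9)Q; the wedge Ps − Pb = 25 gives 331/9 + (1/9)Q − (1289/9 - (1/9)Q) = 25, so Q' = 591.5.
Then Pb = 1289/9 − (1/9)·591.5 = 77.5 and Ps = 331/9 + (1/9)·591.5 = 102.5.
Government outlay = subsidy × quantity = 25 × 591.5 = 14787.5.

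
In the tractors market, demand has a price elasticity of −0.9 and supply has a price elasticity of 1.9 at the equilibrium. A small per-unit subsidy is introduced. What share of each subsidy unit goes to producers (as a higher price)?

Producer share = 9/28

For a small subsidy around the equilibrium, the benefit split depends on the relative slopes, which at a point are proportional to the elasticities.
Buyer share = εs/(εs + |εd|) = 1.9/(1.9 + 0.9) = 19/28; seller share = |εd|/(εs + |εd|) = 9/28.
So producers capture 9/28 of the subsidy.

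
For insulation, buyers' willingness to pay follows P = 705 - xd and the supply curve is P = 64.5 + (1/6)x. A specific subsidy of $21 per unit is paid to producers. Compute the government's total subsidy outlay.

Government cost = $11907

Pre-subsidy: 705 - x = 64.5 + (1/6)x gives x* = 549 and P* = 156.
With the subsidy, sellers receive Ps = Pb + 21 for each unit, where Pb is the price buyers pay.
On the curves, Pb = 705 - x and Ps = 64.5 + (1/6)x; the wedge Ps − Pb = 21 gives 64.5 + (1/6)x − (705 - x) = 21, so x' = 567.
Then Pb = 705 − 1·567 = 138 and Ps = 64.5 + (1/6)·567 = 159.
Government outlay = subsidy × quantity = 21 × 567 = 11907.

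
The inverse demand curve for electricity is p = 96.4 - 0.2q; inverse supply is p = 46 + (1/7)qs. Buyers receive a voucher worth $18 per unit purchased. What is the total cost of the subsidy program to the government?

Pre-subsidy: 96.4 - 0.2q = 46 + (1/7)q gives q* = 147 and p* = 67.
With the rebate, buyers effectively pay pb = ps − 18, where ps is the price sellers receive.
On the curves, pb = 96.4 - 0.2q and ps = 46 + (1/7)q; the wedge ps − pb = 18 gives 46 + (1/7)q − (96.4 - 0.2q) = 18, so q' = 199.5.
Then pb = 96.4 − 0.2·199.5 = 56.5 and ps = 46 + (1/7)·199.5 = 74.5.
Government outlay = subsidy × quantity = 18 × 199.5 = 3591.

Government cost = $3591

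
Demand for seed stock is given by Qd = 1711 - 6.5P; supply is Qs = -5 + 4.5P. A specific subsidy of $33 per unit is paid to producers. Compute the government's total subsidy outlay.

Government cost = $25896.75

Pre-subsidy: 1711 - 6.5P = -5 + 4.5P gives P* = 156, Q* = 697.
With the subsidy, sellers receive Ps = Pb + 33 for each unit, where Pb is the price buyers pay.
Supply in terms of Pb becomes Qs = -5 + 4.5(Pb + 33) = 143.5 + 4.5Pb. Setting this equal to demand: 1711 - 6.5Pb = 143.5 + 4.5Pb, so Pb = 142.5.
Sellers receive Ps = 142.5 + 33 = 175.5; Q' = 1711 − 6.5·142.5 = 784.75.
Government outlay = subsidy × quantity = 33 × 784.75 = 25896.75.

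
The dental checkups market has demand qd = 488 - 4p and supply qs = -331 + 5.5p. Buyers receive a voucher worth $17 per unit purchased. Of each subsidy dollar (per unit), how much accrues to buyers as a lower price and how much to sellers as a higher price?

Buyers gain 187/19 per unit; sellers gain 136/19 per unit

Pre-subsidy: 488 - 4p = -331 + 5.5p gives p* = 1638/19, q* = 2720/19.
With the rebate, buyers effectively pay pb = ps − 17, where ps is the price sellers receive.
Demand in terms of ps becomes qd = 488 − 4(ps − 17) = 556 - 4ps. Setting this equal to supply: 556 - 4ps = -331 + 5.5ps, so ps = 1774/19.
Buyers pay pb = 1774/19 − 17 = 1451/19; q' = -331 + 5.5·(1774/19) = 3468/19.
Buyers' price falls by p* − pb = 1638/19 − 1451/19 = 187/19; sellers' price rises by ps − p* = 1774/19 − 1638/19 = 136/19.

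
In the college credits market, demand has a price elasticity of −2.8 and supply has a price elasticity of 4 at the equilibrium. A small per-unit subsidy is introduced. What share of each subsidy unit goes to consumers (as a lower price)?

Consumer share = 10/17

For a small subsidy around the equilibrium, the benefit split depends on the relative slopes, which at a point are proportional to the elasticities.
Buyer share = εs/(εs + |εd|) = 4/(4 + 2.8) = 10/17; seller share = |εd|/(εs + |εd|) = 7/17.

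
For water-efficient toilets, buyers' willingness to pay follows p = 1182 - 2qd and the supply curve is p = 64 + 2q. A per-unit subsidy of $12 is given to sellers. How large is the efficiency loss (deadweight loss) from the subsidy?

Pre-subsidy: 1182 - 2q = 64 + 2q gives q* = 279.5 and p* = 623.
With the subsidy, sellers receive ps = pb + 12 for each unit, where pb is the price buyers pay.
On the curves, pb = 1182 - 2q and ps = 64 + 2q; the wedge ps − pb = 12 gives 64 + 2q − (1182 - 2q) = 12, so q' = 282.5.
Then pb = 1182 − 2·282.5 = 617 and ps = 64 + 2·282.5 = 629.
The subsidy expands output by 282.5 − 279.5 = 3 past the efficient level; on those units the gap between marginal cost and willingness to pay runs from 0 up to 12.
DWL = ½ × 12 × 3 = 18.

Deadweight loss = $18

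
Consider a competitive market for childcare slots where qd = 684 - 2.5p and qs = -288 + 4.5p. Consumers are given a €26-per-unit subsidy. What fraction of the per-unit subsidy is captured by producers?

Pre-subsidy: 684 - 2.5p = -288 + 4.5p gives p* = 972/7, q* = 2358/7.
With the rebate, buyers effectively pay pb = ps − 26, where ps is the price sellers receive.
Demand in terms of ps becomes qd = 684 − 2.5(ps − 26) = 749 - 2.5ps. Setting this equal to supply: 749 - 2.5ps = -288 + 4.5ps, so ps = 1037/7.
Buyers pay pb = 1037/7 − 26 = 855/7; q' = -288 + 4.5·(1037/7) = 5301/14.
Buyers' price falls by p* − pb = 972/7 − 855/7 = 117/7; sellers' price rises by ps − p* = 1037/7 − 972/7 = 65/7.
So producers capture (65/7)/26 = 5/14 of each unit of subsidy.

Producer share = 5/14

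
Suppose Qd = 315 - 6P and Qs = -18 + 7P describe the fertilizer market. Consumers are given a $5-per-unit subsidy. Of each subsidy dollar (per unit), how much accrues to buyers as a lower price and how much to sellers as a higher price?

Buyers gain 35/13 per unit; sellers gain 30/13 per unit

Pre-subsidy: 315 - 6P = -18 + 7P gives P* = 333/13, Q* = 2097/13.
With the rebate, buyers effectively pay Pb = Ps − 5, where Ps is the price sellers receive.
Demand in terms of Ps becomes Qd = 315 − 6(Ps − 5) = 345 - 6Ps. Setting this equal to supply: 345 - 6Ps = -18 + 7Ps, so Ps = 363/13.
Buyers pay Pb = 363/13 − 5 = 298/13; Q' = -18 + 7·(363/13) = 2307/13.
Buyers' price falls by P* − Pb = 333/13 − 298/13 = 35/13; sellers' price rises by Ps − P* = 363/13 − 333/13 = 30/13.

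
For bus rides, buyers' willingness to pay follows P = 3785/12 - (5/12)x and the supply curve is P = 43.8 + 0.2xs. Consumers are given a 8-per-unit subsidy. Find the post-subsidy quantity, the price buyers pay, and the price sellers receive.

x' = 16777/37; buyers pay 4680/37; sellers receive 4976/37

Pre-subsidy: 3785/12 - (5/12)x = 43.8 + 0.2x gives x* = 16297/37 and P* = 4880/37.
With the rebate, buyers effectively pay Pb = Ps − 8, where Ps is the price sellers receive.
On the curves, Pb = 3785/12 - (5/12)x and Ps = 43.8 + 0.2x; the wedge Ps − Pb = 8 gives 43.8 + 0.2x − (3785/12 - (5/12)x) = 8, so x' = 16777/37.
Then Pb = 3785/12 − (5/12)·(16777/37) = 4680/37 and Ps = 43.8 + 0.2·(16777/37) = 4976/37.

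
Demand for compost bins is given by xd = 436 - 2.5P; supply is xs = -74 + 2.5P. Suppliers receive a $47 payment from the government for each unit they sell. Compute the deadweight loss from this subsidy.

Deadweight loss = $1380.625

Pre-subsidy: 436 - 2.5P = -74 + 2.5P gives P* = 102, x* = 181.
With the subsidy, sellers receive Ps = Pb + 47 for each unit, where Pb is the price buyers pay.
Supply in terms of Pb becomes xs = -74 + 2.5(Pb + 47) = 43.5 + 2.5Pb. Setting this equal to demand: 436 - 2.5Pb = 43.5 + 2.5Pb, so Pb = 78.5.
Sellers receive Ps = 78.5 + 47 = 125.5; x' = 436 − 2.5·78.5 = 239.75.
The subsidy expands output by 239.75 − 181 = 58.75 past the efficient level; on those units the gap between marginal cost and willingness to pay runs from 0 up to 47.
DWL = ½ × 47 × 58.75 = 1380.625.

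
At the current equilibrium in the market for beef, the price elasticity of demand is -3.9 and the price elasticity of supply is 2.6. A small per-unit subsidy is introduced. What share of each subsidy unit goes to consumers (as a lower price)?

Consumer share = 0.4

For a small subsidy around the equilibrium, the benefit split depends on the relative slopes, which at a point are proportional to the elasticities.
Buyer share = εs/(εs + |εd|) = 2.6/(2.6 + 3.9) = 0.4; seller share = |εd|/(εs + |εd|) = 0.6.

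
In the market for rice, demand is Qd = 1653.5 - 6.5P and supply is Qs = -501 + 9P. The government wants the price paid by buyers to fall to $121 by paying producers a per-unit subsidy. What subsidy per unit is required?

At a buyer price of 121, quantity demanded is 1653.5 − 6.5·121 = 867.
Sellers supply 867 only when they receive Ps with -501 + 9·Ps = 867, i.e. Ps = 152.
s = Ps − Pb = 152 − 121 = 31.

Required subsidy s = $31 per unit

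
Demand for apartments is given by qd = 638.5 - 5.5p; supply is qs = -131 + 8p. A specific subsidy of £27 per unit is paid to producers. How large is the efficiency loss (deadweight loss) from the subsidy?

Deadweight loss = £1188

Pre-subsidy: 638.5 - 5.5p = -131 + 8p gives p* = 57, q* = 325.
With the subsidy, sellers receive ps = pb + 27 for each unit, where pb is the price buyers pay.
Supply in terms of pb becomes qs = -131 + 8(pb + 27) = 85 + 8pb. Setting this equal to demand: 638.5 - 5.5pb = 85 + 8pb, so pb = 41.
Sellers receive ps = 41 + 27 = 68; q' = 638.5 − 5.5·41 = 413.
The subsidy expands output by 413 − 325 = 88 past the efficient level; on those units the gap between marginal cost and willingness to pay runs from 0 up to 27.
DWL = ½ × 27 × 88 = 1188.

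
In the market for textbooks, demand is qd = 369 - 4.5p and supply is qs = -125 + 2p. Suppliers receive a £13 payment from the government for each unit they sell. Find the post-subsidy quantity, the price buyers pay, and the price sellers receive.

q' = 45; buyers pay £72; sellers receive £85

Pre-subsidy: 369 - 4.5p = -125 + 2p gives p* = 76, q* = 27.
With the subsidy, sellers receive ps = pb + 13 for each unit, where pb is the price buyers pay.
Supply in terms of pb becomes qs = -125 + 2(pb + 13) = -99 + 2pb. Setting this equal to demand: 369 - 4.5pb = -99 + 2pb, so pb = 72.
Sellers receive ps = 72 + 13 = 85; q' = 369 − 4.5·72 = 45.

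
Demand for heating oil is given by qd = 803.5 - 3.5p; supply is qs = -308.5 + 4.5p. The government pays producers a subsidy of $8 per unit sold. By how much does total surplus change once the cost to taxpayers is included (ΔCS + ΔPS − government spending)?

Net change in total surplus = -$63

Pre-subsidy: 803.5 - 3.5p = -308.5 + 4.5p gives p* = 139, q* = 317.
With the subsidy, sellers receive ps = pb + 8 for each unit, where pb is the price buyers pay.
Supply in terms of pb becomes qs = -308.5 + 4.5(pb + 8) = -272.5 + 4.5pb. Setting this equal to demand: 803.5 - 3.5pb = -272.5 + 4.5pb, so pb = 134.5.
Sellers receive ps = 134.5 + 8 = 142.5; q' = 803.5 − 3.5·134.5 = 332.75.
ΔCS = ½(317 + 332.75)(139 − 134.5) = 1461.9375; ΔPS = ½(317 + 332.75)(142.5 − 139) = 1137.0625.
Government spending = 8 × 332.75 = 2662.
Net change = 1461.9375 + 1137.0625 − 2662 = -63. The loss equals the DWL triangle ½·8·15.75.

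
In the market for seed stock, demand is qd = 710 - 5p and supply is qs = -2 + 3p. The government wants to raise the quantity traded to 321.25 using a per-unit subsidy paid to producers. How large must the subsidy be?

Required subsidy s = 30 per unit

At q = 321.25, invert demand for the buyer price: pb = (710 − 321.25)/5 = 77.75; invert supply for the seller price: ps = (321.25 − (-2))/3 = 107.75.
The subsidy must fill the gap: s = ps − pb = 107.75 − 77.75 = 30.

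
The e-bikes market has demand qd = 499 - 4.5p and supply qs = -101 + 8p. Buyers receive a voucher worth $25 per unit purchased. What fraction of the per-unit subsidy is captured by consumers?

Consumer share = 0.64

Pre-subsidy: 499 - 4.5p = -101 + 8p gives p* = 48, q* = 283.
With the rebate, buyers effectively pay pb = ps − 25, where ps is the price sellers receive.
Demand in terms of ps becomes qd = 499 − 4.5(ps − 25) = 611.5 - 4.5ps. Setting this equal to supply: 611.5 - 4.5ps = -101 + 8ps, so ps = 57.
Buyers pay pb = 57 − 25 = 32; q' = -101 + 8·57 = 355.
Buyers' price falls by p* − pb = 48 − 32 = 16; sellers' price rises by ps − p* = 57 − 48 = 9.
So consumers capture 16/25 = 0.64 of each unit of subsidy.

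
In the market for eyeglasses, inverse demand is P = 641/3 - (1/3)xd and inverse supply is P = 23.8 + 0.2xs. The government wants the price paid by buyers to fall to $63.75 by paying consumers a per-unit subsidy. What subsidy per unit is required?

Required subsidy s = $50 per unit

At a buyer price of 63.75, quantity demanded is 641 − 3·63.75 = 449.75.
Sellers supply 449.75 only when they receive Ps = 23.8 + 0.2·449.75 = 113.75.
s = Ps − Pb = 113.75 − 63.75 = 50.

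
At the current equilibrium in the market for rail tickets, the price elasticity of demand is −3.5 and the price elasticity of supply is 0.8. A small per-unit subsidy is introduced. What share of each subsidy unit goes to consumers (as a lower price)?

Consumer share = 8/43

For a small subsidy around the equilibrium, the benefit split depends on the relative slopes, which at a point are proportional to the elasticities.
Buyer share = εs/(εs + |εd|) = 0.8/(0.8 + 3.5) = 8/43; seller share = |εd|/(εs + |εd|) = 35/43.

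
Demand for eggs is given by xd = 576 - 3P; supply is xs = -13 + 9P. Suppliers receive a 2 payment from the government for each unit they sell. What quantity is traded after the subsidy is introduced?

x' = 433.25

Pre-subsidy: 576 - 3P = -13 + 9P gives P* = 589/12, x* = 428.75.
With the subsidy, sellers receive Ps = Pb + 2 for each unit, where Pb is the price buyers pay.
Supply in terms of Pb becomes xs = -13 + 9(Pb + 2) = 5 + 9Pb. Setting this equal to demand: 576 - 3Pb = 5 + 9Pb, so Pb = 571/12.
Sellers receive Ps = 571/12 + 2 = 595/12; x' = 576 − 3·(571/12) = 433.25.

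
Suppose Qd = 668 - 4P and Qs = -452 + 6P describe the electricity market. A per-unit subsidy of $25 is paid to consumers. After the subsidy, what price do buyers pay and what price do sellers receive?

Buyers pay $97; sellers receive $122

Pre-subsidy: 668 - 4P = -452 + 6P gives P* = 112, Q* = 220.
With the rebate, buyers effectively pay Pb = Ps − 25, where Ps is the price sellers receive.
Demand in terms of Ps becomes Qd = 668 − 4(Ps − 25) = 768 - 4Ps. Setting this equal to supply: 768 - 4Ps = -452 + 6Ps, so Ps = 122.
Buyers pay Pb = 122 − 25 = 97; Q' = -452 + 6·122 = 280.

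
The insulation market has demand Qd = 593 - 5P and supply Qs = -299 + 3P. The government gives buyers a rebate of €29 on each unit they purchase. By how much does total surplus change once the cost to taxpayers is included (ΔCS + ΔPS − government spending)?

Net change in total surplus = -€788.4375

Pre-subsidy: 593 - 5P = -299 + 3P gives P* = 111.5, Q* = 35.5.
With the rebate, buyers effectively pay Pb = Ps − 29, where Ps is the price sellers receive.
Demand in terms of Ps becomes Qd = 593 − 5(Ps − 29) = 738 - 5Ps. Setting this equal to supply: 738 - 5Ps = -299 + 3Ps, so Ps = 129.625.
Buyers pay Pb = 129.625 − 29 = 100.625; Q' = -299 + 3·129.625 = 89.875.
ΔCS = ½(35.5 + 89.875)(111.5 − 100.625) = 681.7265625; ΔPS = ½(35.5 + 89.875)(129.625 − 111.5) = 1136.2109375.
Government spending = 29 × 89.875 = 2606.375.
Net change = 681.7265625 + 1136.2109375 − 2606.375 = -788.4375. The loss equals the DWL triangle ½·29·54.375.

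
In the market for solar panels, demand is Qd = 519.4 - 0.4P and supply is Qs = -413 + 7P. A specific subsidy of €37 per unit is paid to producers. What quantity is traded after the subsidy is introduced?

Q' = 483

Pre-subsidy: 519.4 - 0.4P = -413 + 7P gives P* = 126, Q* = 469.
With the subsidy, sellers receive Ps = Pb + 37 for each unit, where Pb is the price buyers pay.
Supply in terms of Pb becomes Qs = -413 + 7(Pb + 37) = -154 + 7Pb. Setting this equal to demand: 519.4 - 0.4Pb = -154 + 7Pb, so Pb = 91.
Sellers receive Ps = 91 + 37 = 128; Q' = 519.4 − 0.4·91 = 483.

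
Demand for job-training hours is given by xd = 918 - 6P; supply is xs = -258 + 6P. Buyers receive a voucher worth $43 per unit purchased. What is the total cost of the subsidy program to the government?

Pre-subsidy: 918 - 6P = -258 + 6P gives P* = 98, x* = 330.
With the rebate, buyers effectively pay Pb = Ps − 43, where Ps is the price sellers receive.
Demand in terms of Ps becomes xd = 918 − 6(Ps − 43) = 1176 - 6Ps. Setting this equal to supply: 1176 - 6Ps = -258 + 6Ps, so Ps = 119.5.
Buyers pay Pb = 119.5 − 43 = 76.5; x' = -258 + 6·119.5 = 459.
Government outlay = subsidy × quantity = 43 × 459 = 19737.

Government cost = $19737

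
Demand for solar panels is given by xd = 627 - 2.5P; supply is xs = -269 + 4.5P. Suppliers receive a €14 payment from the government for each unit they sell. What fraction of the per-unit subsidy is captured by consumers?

Consumer share = 9/14

Pre-subsidy: 627 - 2.5P = -269 + 4.5P gives P* = 128, x* = 307.
With the subsidy, sellers receive Ps = Pb + 14 for each unit, where Pb is the price buyers pay.
Supply in terms of Pb becomes xs = -269 + 4.5(Pb + 14) = -206 + 4.5Pb. Setting this equal to demand: 627 - 2.5Pb = -206 + 4.5Pb, so Pb = 119.
Sellers receive Ps = 119 + 14 = 133; x' = 627 − 2.5·119 = 329.5.
Buyers' price falls by P* − Pb = 128 − 119 = 9; sellers' price rises by Ps − P* = 133 − 128 = 5.
So consumers capture 9/14 = 9/14 of each unit of subsidy.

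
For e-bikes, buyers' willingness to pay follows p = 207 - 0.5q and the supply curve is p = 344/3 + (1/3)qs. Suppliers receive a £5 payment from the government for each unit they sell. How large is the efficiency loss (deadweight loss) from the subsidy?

Pre-subsidy: 207 - 0.5q = 344/3 + (1/3)q gives q* = 110.8 and p* = 151.6.
With the subsidy, sellers receive ps = pb + 5 for each unit, where pb is the price buyers pay.
On the curves, pb = 207 - 0.5q and ps = 344/3 + (1/3)q; the wedge ps − pb = 5 gives 344/3 + (1/3)q − (207 - 0.5q) = 5, so q' = 116.8.
Then pb = 207 − 0.5·116.8 = 148.6 and ps = 344/3 + (1/3)·116.8 = 153.6.
The subsidy expands output by 116.8 − 110.8 = 6 past the efficient level; on those units the gap between marginal cost and willingness to pay runs from 0 up to 5.
DWL = ½ × 5 × 6 = 15.

Deadweight loss = £15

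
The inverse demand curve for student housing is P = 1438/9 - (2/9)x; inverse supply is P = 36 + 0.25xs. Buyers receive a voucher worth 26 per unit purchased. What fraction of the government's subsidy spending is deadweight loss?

Pre-subsidy: 1438/9 - (2/9)x = 36 + 0.25x gives x* = 4456/17 and P* = 1726/17.
With the rebate, buyers effectively pay Pb = Ps − 26, where Ps is the price sellers receive.
On the curves, Pb = 1438/9 - (2/9)x and Ps = 36 + 0.25x; the wedge Ps − Pb = 26 gives 36 + 0.25x − (1438/9 - (2/9)x) = 26, so x' = 5392/17.
Then Pb = 1438/9 − (2/9)·(5392/17) = 1518/17 and Ps = 36 + 0.25·(5392/17) = 1960/17.
ΔCS = ½(4456/17 + 5392/17)(1726/17 − 1518/17) = 1024192/289; ΔPS = ½(4456/17 + 5392/17)(1960/17 − 1726/17) = 1152216/289.
Government spending = 26 × 5392/17 = 140192/17.
DWL = ½ × 26 × (5392/17 − 4456/17) = 12168/17; fraction = (12168/17) / (140192/17) = 117/1348.

DWL / government spending = 117/1348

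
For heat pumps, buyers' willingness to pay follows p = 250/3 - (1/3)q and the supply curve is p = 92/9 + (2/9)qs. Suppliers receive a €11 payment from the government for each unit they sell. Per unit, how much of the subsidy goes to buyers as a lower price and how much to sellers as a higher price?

Buyers gain €6.6 per unit; sellers gain €4.4 per unit

Pre-subsidy: 250/3 - (1/3)q = 92/9 + (2/9)q gives q* = 131.6 and p* = 592/15.
With the subsidy, sellers receive ps = pb + 11 for each unit, where pb is the price buyers pay.
On the curves, pb = 250/3 - (1/3)q and ps = 92/9 + (2/9)q; the wedge ps − pb = 11 gives 92/9 + (2/9)q − (250/3 - (1/3)q) = 11, so q' = 151.4.
Then pb = 250/3 − (1/3)·151.4 = 493/15 and ps = 92/9 + (2/9)·151.4 = 658/15.
Buyers' price falls by p* − pb = 592/15 − 493/15 = 6.6; sellers' price rises by ps − p* = 658/15 − 592/15 = 4.4.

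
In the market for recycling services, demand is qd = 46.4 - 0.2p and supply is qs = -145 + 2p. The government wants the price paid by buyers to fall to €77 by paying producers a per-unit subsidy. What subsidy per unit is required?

Required subsidy s = €11 per unit

At a buyer price of 77, quantity demanded is 46.4 − 0.2·77 = 31.
Sellers supply 31 only when they receive ps with -145 + 2·ps = 31, i.e. ps = 88.
s = ps − pb = 88 − 77 = 11.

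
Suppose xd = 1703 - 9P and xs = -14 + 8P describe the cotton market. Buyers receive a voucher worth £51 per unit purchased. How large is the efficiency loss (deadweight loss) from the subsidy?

Pre-subsidy: 1703 - 9P = -14 + 8P gives P* = 101, x* = 794.
With the rebate, buyers effectively pay Pb = Ps − 51, where Ps is the price sellers receive.
Demand in terms of Ps becomes xd = 1703 − 9(Ps − 51) = 2162 - 9Ps. Setting this equal to supply: 2162 - 9Ps = -14 + 8Ps, so Ps = 128.
Buyers pay Pb = 128 − 51 = 77; x' = -14 + 8·128 = 1010.
The subsidy expands output by 1010 − 794 = 216 past the efficient level; on those units the gap between marginal cost and willingness to pay runs from 0 up to 51.
DWL = ½ × 51 × 216 = 5508.

Deadweight loss = £5508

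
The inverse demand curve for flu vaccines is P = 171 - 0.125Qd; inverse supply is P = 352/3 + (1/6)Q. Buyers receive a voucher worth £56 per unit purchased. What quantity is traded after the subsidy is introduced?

Q' = 376

Pre-subsidy: 171 - 0.125Q = 352/3 + (1/6)Q gives Q* = 184 and P* = 148.
With the rebate, buyers effectively pay Pb = Ps − 56, where Ps is the price sellers receive.
On the curves, Pb = 171 - 0.125Q and Ps = 352/3 + (1/6)Q; the wedge Ps − Pb = 56 gives 352/3 + (1/6)Q − (171 - 0.125Q) = 56, so Q' = 376.
Then Pb = 171 − 0.125·376 = 124 and Ps = 352/3 + (1/6)·376 = 180.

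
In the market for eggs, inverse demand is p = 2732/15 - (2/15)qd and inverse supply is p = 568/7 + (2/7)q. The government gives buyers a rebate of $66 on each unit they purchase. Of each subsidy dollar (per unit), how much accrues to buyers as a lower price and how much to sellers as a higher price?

Pre-subsidy: 2732/15 - (2/15)q = 568/7 + (2/7)q gives q* = 241 and p* = 150.
With the rebate, buyers effectively pay pb = ps − 66, where ps is the price sellers receive.
On the curves, pb = 2732/15 - (2/15)q and ps = 568/7 + (2/7)q; the wedge ps − pb = 66 gives 568/7 + (2/7)q − (2732/15 - (2/15)q) = 66, so q' = 398.5.
Then pb = 2732/15 − (2/15)·398.5 = 129 and ps = 568/7 + (2/7)·398.5 = 195.
Buyers' price falls by p* − pb = 150 − 129 = 21; sellers' price rises by ps − p* = 195 − 150 = 45.

Buyers gain $21 per unit; sellers gain $45 per unit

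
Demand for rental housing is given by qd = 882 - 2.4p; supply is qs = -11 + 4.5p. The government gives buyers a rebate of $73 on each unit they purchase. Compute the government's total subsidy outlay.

Pre-subsidy: 882 - 2.4p = -11 + 4.5p gives p* = 8930/69, q* = 13142/23.
With the rebate, buyers effectively pay pb = ps − 73, where ps is the price sellers receive.
Demand in terms of ps becomes qd = 882 − 2.4(ps − 73) = 1057.2 - 2.4ps. Setting this equal to supply: 1057.2 - 2.4ps = -11 + 4.5ps, so ps = 10682/69.
Buyers pay pb = 10682/69 − 73 = 5645/69; q' = -11 + 4.5·(10682/69) = 15770/23.
Government outlay = subsidy × quantity = 73 × 15770/23 = 1151210/23.

Government cost = 1151210/23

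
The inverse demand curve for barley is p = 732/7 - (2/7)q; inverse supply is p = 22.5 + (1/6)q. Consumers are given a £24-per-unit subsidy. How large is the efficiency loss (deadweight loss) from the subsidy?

Deadweight loss = 12096/19

Pre-subsidy: 732/7 - (2/7)q = 22.5 + (1/6)q gives q* = 3447/19 and p* = 1002/19.
With the rebate, buyers effectively pay pb = ps − 24, where ps is the price sellers receive.
On the curves, pb = 732/7 - (2/7)q and ps = 22.5 + (1/6)q; the wedge ps − pb = 24 gives 22.5 + (1/6)q − (732/7 - (2/7)q) = 24, so q' = 4455/19.
Then pb = 732/7 − (2/7)·(4455/19) = 714/19 and ps = 22.5 + (1/6)·(4455/19) = 1170/19.
The subsidy expands output by 4455/19 − 3447/19 = 1008/19 past the efficient level; on those units the gap between marginal cost and willingness to pay runs from 0 up to 24.
DWL = ½ × 24 × 1008/19 = 12096/19.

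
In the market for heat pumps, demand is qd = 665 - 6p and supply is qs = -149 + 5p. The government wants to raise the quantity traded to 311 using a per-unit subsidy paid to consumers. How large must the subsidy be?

At q = 311, invert demand for the buyer price: pb = (665 − 311)/6 = 59; invert supply for the seller price: ps = (311 − (-149))/5 = 92.
The subsidy must fill the gap: s = ps − pb = 92 − 59 = 33.

Required subsidy s = 33 per unit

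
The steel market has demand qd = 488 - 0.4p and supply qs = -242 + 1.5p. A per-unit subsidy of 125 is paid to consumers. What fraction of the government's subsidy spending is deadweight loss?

Pre-subsidy: 488 - 0.4p = -242 + 1.5p gives p* = 7300/19, q* = 6352/19.
With the rebate, buyers effectively pay pb = ps − 125, where ps is the price sellers receive.
Demand in terms of ps becomes qd = 488 − 0.4(ps − 125) = 538 - 0.4ps. Setting this equal to supply: 538 - 0.4ps = -242 + 1.5ps, so ps = 7800/19.
Buyers pay pb = 7800/19 − 125 = 5425/19; q' = -242 + 1.5·(7800/19) = 7102/19.
ΔCS = ½(6352/19 + 7102/19)(7300/19 − 5425/19) = 12613125/361; ΔPS = ½(6352/19 + 7102/19)(7800/19 − 7300/19) = 3363500/361.
Government spending = 125 × 7102/19 = 887750/19.
DWL = ½ × 125 × (7102/19 − 6352/19) = 46875/19; fraction = (46875/19) / (887750/19) = 375/7102.

DWL / government spending = 375/7102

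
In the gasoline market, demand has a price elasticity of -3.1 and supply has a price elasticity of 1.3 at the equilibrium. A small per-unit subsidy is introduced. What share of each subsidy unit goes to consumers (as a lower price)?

Consumer share = 13/44

For a small subsidy around the equilibrium, the benefit split depends on the relative slopes, which at a point are proportional to the elasticities.
Buyer share = εs/(εs + |εd|) = 1.3/(1.3 + 3.1) = 13/44; seller share = |εd|/(εs + |εd|) = 31/44.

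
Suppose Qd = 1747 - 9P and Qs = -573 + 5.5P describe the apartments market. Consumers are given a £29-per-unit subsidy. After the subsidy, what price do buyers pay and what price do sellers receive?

Pre-subsidy: 1747 - 9P = -573 + 5.5P gives P* = 160, Q* = 307.
With the rebate, buyers effectively pay Pb = Ps − 29, where Ps is the price sellers receive.
Demand in terms of Ps becomes Qd = 1747 − 9(Ps − 29) = 2008 - 9Ps. Setting this equal to supply: 2008 - 9Ps = -573 + 5.5Ps, so Ps = 178.
Buyers pay Pb = 178 − 29 = 149; Q' = -573 + 5.5·178 = 406.

Buyers pay £149; sellers receive £178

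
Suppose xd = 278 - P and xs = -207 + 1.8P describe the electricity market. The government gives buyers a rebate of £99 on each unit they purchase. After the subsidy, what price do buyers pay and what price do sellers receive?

Buyers pay 767/7; sellers receive 1460/7

Pre-subsidy: 278 - P = -207 + 1.8P gives P* = 2425/14, x* = 1467/14.
With the rebate, buyers effectively pay Pb = Ps − 99, where Ps is the price sellers receive.
Demand in terms of Ps becomes xd = 278 − 1(Ps − 99) = 377 - Ps. Setting this equal to supply: 377 - Ps = -207 + 1.8Ps, so Ps = 1460/7.
Buyers pay Pb = 1460/7 − 99 = 767/7; x' = -207 + 1.8·(1460/7) = 1179/7.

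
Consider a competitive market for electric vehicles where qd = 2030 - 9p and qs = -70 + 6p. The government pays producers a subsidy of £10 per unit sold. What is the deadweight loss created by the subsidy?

Deadweight loss = £180

Pre-subsidy: 2030 - 9p = -70 + 6p gives p* = 140, q* = 770.
With the subsidy, sellers receive ps = pb + 10 for each unit, where pb is the price buyers pay.
Supply in terms of pb becomes qs = -70 + 6(pb + 10) = -10 + 6pb. Setting this equal to demand: 2030 - 9pb = -10 + 6pb, so pb = 136.
Sellers receive ps = 136 + 10 = 146; q' = 2030 − 9·136 = 806.
The subsidy expands output by 806 − 770 = 36 past the efficient level; on those units the gap between marginal cost and willingness to pay runs from 0 up to 10.
DWL = ½ × 10 × 36 = 180.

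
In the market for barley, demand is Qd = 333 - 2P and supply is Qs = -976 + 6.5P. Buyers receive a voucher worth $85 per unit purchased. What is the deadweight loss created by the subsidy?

Pre-subsidy: 333 - 2P = -976 + 6.5P gives P* = 154, Q* = 25.
With the rebate, buyers effectively pay Pb = Ps − 85, where Ps is the price sellers receive.
Demand in terms of Ps becomes Qd = 333 − 2(Ps − 85) = 503 - 2Ps. Setting this equal to supply: 503 - 2Ps = -976 + 6.5Ps, so Ps = 174.
Buyers pay Pb = 174 − 85 = 89; Q' = -976 + 6.5·174 = 155.
The subsidy expands output by 155 − 25 = 130 past the efficient level; on those units the gap between marginal cost and willingness to pay runs from 0 up to 85.
DWL = ½ × 85 × 130 = 5525.

Deadweight loss = $5525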